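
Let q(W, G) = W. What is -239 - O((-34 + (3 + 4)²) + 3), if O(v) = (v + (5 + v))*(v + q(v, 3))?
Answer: -1715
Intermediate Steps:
O(v) = 2*v*(5 + 2*v) (O(v) = (v + (5 + v))*(v + v) = (5 + 2*v)*(2*v) = 2*v*(5 + 2*v))
-239 - O((-34 + (3 + 4)²) + 3) = -239 - 2*((-34 + (3 + 4)²) + 3)*(5 + 2*((-34 + (3 + 4)²) + 3)) = -239 - 2*((-34 + 7²) + 3)*(5 + 2*((-34 + 7²) + 3)) = -239 - 2*((-34 + 49) + 3)*(5 + 2*((-34 + 49) + 3)) = -239 - 2*(15 + 3)*(5 + 2*(15 + 3)) = -239 - 2*18*(5 + 2*18) = -239 - 2*18*(5 + 36) = -239 - 2*18*41 = -239 - 1*1476 = -239 - 1476 = -1715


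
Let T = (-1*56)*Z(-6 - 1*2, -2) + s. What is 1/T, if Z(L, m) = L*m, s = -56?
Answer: -1/952 ≈ -0.0010504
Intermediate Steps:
T = -952 (T = (-1*56)*((-6 - 1*2)*(-2)) - 56 = -56*(-6 - 2)*(-2) - 56 = -(-448)*(-2) - 56 = -56*16 - 56 = -896 - 56 = -952)
1/T = 1/(-952) = -1/952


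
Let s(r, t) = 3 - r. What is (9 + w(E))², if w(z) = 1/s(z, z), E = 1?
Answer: 361/4 ≈ 90.250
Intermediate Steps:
w(z) = 1/(3 - z)
(9 + w(E))² = (9 - 1/(-3 + 1))² = (9 - 1/(-2))² = (9 - 1*(-½))² = (9 + ½)² = (19/2)² = 361/4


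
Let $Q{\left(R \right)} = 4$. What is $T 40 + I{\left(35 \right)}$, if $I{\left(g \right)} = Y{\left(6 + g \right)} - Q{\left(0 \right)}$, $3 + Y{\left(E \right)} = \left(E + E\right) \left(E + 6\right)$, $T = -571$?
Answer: $-18993$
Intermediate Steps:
$Y{\left(E \right)} = -3 + 2 E \left(6 + E\right)$ ($Y{\left(E \right)} = -3 + \left(E + E\right) \left(E + 6\right) = -3 + 2 E \left(6 + E\right)$)
$I{\left(g \right)} = 65 + 2 \left(6 + g\right)^{2} + 12 g$ ($I{\left(g \right)} = \left(-3 + 2 \left(6 + g\right)^{2} + 12 \left(6 + g\right)\right) - 4 = \left(-3 + 2 \left(6 + g\right)^{2} + \left(72 + 12 g\right)\right) - 4 = \left(69 + 2 \left(6 + g\right)^{2} + 12 g\right) - 4 = 65 + 2 \left(6 + g\right)^{2} + 12 g$)
$T 40 + I{\left(35 \right)} = \left(-571\right) 40 + \left(137 + 2 \cdot 35^{2} + 36 \cdot 35\right) = -22840 + \left(137 + 2 \cdot 1225 + 1260\right) = -22840 + \left(137 + 2450 + 1260\right) = -22840 + 3847 = -18993$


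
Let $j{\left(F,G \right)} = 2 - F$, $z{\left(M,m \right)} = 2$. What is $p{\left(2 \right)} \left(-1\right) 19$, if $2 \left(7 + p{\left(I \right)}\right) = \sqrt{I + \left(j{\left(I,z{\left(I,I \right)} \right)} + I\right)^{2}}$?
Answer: $133 - \frac{19 \sqrt{6}}{2} \approx 109.73$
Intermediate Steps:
$p{\left(I \right)} = -7 + \frac{\sqrt{4 + I}}{2}$ ($p{\left(I \right)} = -7 + \frac{\sqrt{I + \left(\left(2 - I\right) + I\right)^{2}}}{2} = -7 + \frac{\sqrt{I + 2^{2}}}{2} = -7 + \frac{\sqrt{I + 4}}{2} = -7 + \frac{\sqrt{4 + I}}{2}$)
$p{\left(2 \right)} \left(-1\right) 19 = \left(-7 + \frac{\sqrt{4 + 2}}{2}\right) \left(-1\right) 19 = \left(-7 + \frac{\sqrt{6}}{2}\right) \left(-1\right) 19 = \left(7 - \frac{\sqrt{6}}{2}\right) 19 = 133 - \frac{19 \sqrt{6}}{2}$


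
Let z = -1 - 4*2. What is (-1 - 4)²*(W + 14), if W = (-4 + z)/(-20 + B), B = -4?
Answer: 8725/24 ≈ 363.54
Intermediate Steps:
z = -9 (z = -1 - 8 = -9)
W = 13/24 (W = (-4 - 9)/(-20 - 4) = -13/(-24) = -13*(-1/24) = 13/24 ≈ 0.54167)
(-1 - 4)²*(W + 14) = (-1 - 4)²*(13/24 + 14) = (-5)²*(349/24) = 25*(349/24) = 8725/24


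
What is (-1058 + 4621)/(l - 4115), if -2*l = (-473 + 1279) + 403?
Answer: -7126/9439 ≈ -0.75495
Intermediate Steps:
l = -1209/2 (l = -((-473 + 1279) + 403)/2 = -(806 + 403)/2 = -½*1209 = -1209/2 ≈ -604.50)
(-1058 + 4621)/(l - 4115) = (-1058 + 4621)/(-1209/2 - 4115) = 3563/(-9439/2) = 3563*(-2/9439) = -7126/9439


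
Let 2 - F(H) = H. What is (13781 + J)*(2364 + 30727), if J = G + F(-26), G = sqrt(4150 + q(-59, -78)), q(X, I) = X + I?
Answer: 456953619 + 33091*sqrt(4013) ≈ 4.5905e+8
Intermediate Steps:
F(H) = 2 - H
q(X, I) = I + X
G = sqrt(4013) (G = sqrt(4150 + (-78 - 59)) = sqrt(4150 - 137) = sqrt(4013) ≈ 63.348)
J = 28 + sqrt(4013) (J = sqrt(4013) + (2 - 1*(-26)) = sqrt(4013) + (2 + 26) = sqrt(4013) + 28 = 28 + sqrt(4013) ≈ 91.348)
(13781 + J)*(2364 + 30727) = (13781 + (28 + sqrt(4013)))*(2364 + 30727) = (13809 + sqrt(4013))*33091 = 456953619 + 33091*sqrt(4013)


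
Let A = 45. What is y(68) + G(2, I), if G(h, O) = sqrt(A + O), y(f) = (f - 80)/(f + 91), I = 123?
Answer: -4/53 + 2*sqrt(42) ≈ 12.886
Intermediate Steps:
y(f) = (-80 + f)/(91 + f)
G(h, O) = sqrt(45 + O)
y(68) + G(2, I) = (-80 + 68)/(91 + 68) + sqrt(45 + 123) = -12/159 + sqrt(168) = (1/159)*(-12) + 2*sqrt(42) = -4/53 + 2*sqrt(42)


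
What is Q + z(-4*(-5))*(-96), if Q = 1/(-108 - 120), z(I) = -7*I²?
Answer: 61286399/228 ≈ 2.6880e+5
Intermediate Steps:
Q = -1/228 (Q = 1/(-228) = -1/228 ≈ -0.0043860)
Q + z(-4*(-5))*(-96) = -1/228 - 7*(-4*(-5))²*(-96) = -1/228 - 7*20²*(-96) = -1/228 - 7*400*(-96) = -1/228 - 2800*(-96) = -1/228 + 268800 = 61286399/228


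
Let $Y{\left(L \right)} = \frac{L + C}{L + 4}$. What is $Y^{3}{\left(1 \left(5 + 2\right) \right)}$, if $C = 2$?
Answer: $\frac{729}{1331} \approx 0.54771$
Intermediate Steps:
$Y{\left(L \right)} = \frac{2 + L}{4 + L}$ ($Y{\left(L \right)} = \frac{L + 2}{L + 4} = \frac{2 + L}{4 + L}$)
$Y^{3}{\left(1 \left(5 + 2\right) \right)} = \left(\frac{2 + 1 \left(5 + 2\right)}{4 + 1 \left(5 + 2\right)}\right)^{3} = \left(\frac{2 + 1 \cdot 7}{4 + 1 \cdot 7}\right)^{3} = \left(\frac{2 + 7}{4 + 7}\right)^{3} = \left(\frac{1}{11} \cdot 9\right)^{3} = \left(\frac{9}{11}\right)^{3} = \frac{729}{1331}$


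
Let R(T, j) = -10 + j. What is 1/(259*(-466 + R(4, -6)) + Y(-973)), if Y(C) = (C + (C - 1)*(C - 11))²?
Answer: 1/916696973411 ≈ 1.0909e-12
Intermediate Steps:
Y(C) = (C + (-1 + C)*(-11 + C))²
1/(259*(-466 + R(4, -6)) + Y(-973)) = 1/(259*(-466 + (-10 - 6)) + (11 + (-973)² - 11*(-973))²) = 1/(259*(-466 - 16) + (11 + 946729 + 10703)²) = 1/(259*(-482) + 957443²) = 1/(-124838 + 916697098249) = 1/916696973411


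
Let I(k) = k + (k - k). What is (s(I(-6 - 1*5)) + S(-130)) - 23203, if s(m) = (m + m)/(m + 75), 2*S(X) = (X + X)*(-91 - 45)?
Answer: -176747/32 ≈ -5523.3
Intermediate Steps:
S(X) = -136*X (S(X) = ((X + X)*(-91 - 45))/2 = ((2*X)*(-136))/2 = (-272*X)/2 = -136*X)
I(k) = k (I(k) = k + 0 = k)
s(m) = 2*m/(75 + m) (s(m) = (2*m)/(75 + m) = 2*m/(75 + m))
(s(I(-6 - 1*5)) + S(-130)) - 23203 = (2*(-6 - 1*5)/(75 + (-6 - 1*5)) - 136*(-130)) - 23203 = (2*(-6 - 5)/(75 + (-6 - 5)) + 17680) - 23203 = (2*(-11)/(75 - 11) + 17680) - 23203 = (2*(-11)/64 + 17680) - 23203 = (2*(-11)*(1/64) + 17680) - 23203 = (-11/32 + 17680) - 23203 = 565749/32 - 23203 = -176747/32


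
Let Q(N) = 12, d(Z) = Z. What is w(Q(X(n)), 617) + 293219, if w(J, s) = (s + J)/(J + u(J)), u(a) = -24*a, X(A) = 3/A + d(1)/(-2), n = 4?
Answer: 80927815/276 ≈ 2.9322e+5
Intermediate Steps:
X(A) = -½ + 3/A (X(A) = 3/A + 1/(-2) = 3/A + 1*(-½) = 3/A - ½ = -½ + 3/A)
w(J, s) = -(J + s)/(23*J) (w(J, s) = (s + J)/(J - 24*J) = (J + s)/((-23*J)) = (J + s)*(-1/(23*J)) = -(J + s)/(23*J))
w(Q(X(n)), 617) + 293219 = (1/23)*(-1*12 - 1*617)/12 + 293219 = (1/23)*(1/12)*(-12 - 617) + 293219 = (1/23)*(1/12)*(-629) + 293219 = -629/276 + 293219 = 80927815/276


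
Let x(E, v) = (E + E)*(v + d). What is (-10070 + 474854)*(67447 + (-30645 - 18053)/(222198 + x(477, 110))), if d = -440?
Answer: 483927270239648/15437 ≈ 3.1349e+10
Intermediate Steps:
x(E, v) = 2*E*(-440 + v) (x(E, v) = (E + E)*(v - 440) = (2*E)*(-440 + v) = 2*E*(-440 + v))
(-10070 + 474854)*(67447 + (-30645 - 18053)/(222198 + x(477, 110))) = (-10070 + 474854)*(67447 + (-30645 - 18053)/(222198 + 2*477*(-440 + 110))) = 464784*(67447 - 48698/(222198 + 2*477*(-330))) = 464784*(67447 - 48698/(222198 - 314820)) = 464784*(67447 - 48698/(-92622)) = 464784*(67447 - 48698*(-1/92622)) = 464784*(67447 + 24349/46311) = 464784*(3123562366/46311) = 483927270239648/15437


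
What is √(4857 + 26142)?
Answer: √30999 ≈ 176.07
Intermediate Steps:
√(4857 + 26142) = √30999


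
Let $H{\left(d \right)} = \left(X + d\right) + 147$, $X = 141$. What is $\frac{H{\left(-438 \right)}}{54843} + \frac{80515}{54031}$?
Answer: $\frac{1469193165}{987740711} \approx 1.4874$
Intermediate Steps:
$H{\left(d \right)} = 288 + d$ ($H{\left(d \right)} = \left(141 + d\right) + 147 = 288 + d$)
$\frac{H{\left(-438 \right)}}{54843} + \frac{80515}{54031} = \frac{288 - 438}{54843} + \frac{80515}{54031} = \left(-150\right) \frac{1}{54843} + 80515 \cdot \frac{1}{54031} = - \frac{50}{18281} + \frac{80515}{54031} = \frac{1469193165}{987740711}$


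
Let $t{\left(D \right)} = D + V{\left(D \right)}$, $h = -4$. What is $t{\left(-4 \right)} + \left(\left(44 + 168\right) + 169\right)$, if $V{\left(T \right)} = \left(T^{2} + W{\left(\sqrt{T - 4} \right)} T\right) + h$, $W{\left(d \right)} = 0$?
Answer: $389$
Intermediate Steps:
$V{\left(T \right)} = -4 + T^{2}$ ($V{\left(T \right)} = \left(T^{2} + 0 T\right) - 4 = \left(T^{2} + 0\right) - 4 = T^{2} - 4 = -4 + T^{2}$)
$t{\left(D \right)} = -4 + D + D^{2}$ ($t{\left(D \right)} = D + \left(-4 + D^{2}\right) = -4 + D + D^{2}$)
$t{\left(-4 \right)} + \left(\left(44 + 168\right) + 169\right) = \left(-4 - 4 + \left(-4\right)^{2}\right) + \left(\left(44 + 168\right) + 169\right) = \left(-4 - 4 + 16\right) + \left(212 + 169\right) = 8 + 381 = 389$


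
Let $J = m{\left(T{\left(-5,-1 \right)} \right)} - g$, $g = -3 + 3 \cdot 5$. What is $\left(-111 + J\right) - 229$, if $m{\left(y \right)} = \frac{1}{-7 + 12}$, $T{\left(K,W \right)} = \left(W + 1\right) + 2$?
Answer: $- \frac{1759}{5} \approx -351.8$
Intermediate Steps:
$T{\left(K,W \right)} = 3 + W$ ($T{\left(K,W \right)} = \left(1 + W\right) + 2 = 3 + W$)
$m{\left(y \right)} = \frac{1}{5}$
$g = 12$ ($g = -3 + 15 = 12$)
$J = - \frac{59}{5}$ ($J = \frac{1}{5} - 12 = - \frac{59}{5} \approx -11.8$)
$\left(-111 + J\right) - 229 = \left(-111 - \frac{59}{5}\right) - 229 = - \frac{614}{5} - 229 = - \frac{1759}{5}$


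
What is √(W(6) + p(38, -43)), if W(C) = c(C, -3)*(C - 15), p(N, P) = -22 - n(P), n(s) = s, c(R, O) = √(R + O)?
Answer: √(21 - 9*√3) ≈ 2.3263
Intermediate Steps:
c(R, O) = √(O + R)
p(N, P) = -22 - P
W(C) = √(-3 + C)*(-15 + C) (W(C) = √(-3 + C)*(C - 15) = √(-3 + C)*(-15 + C))
√(W(6) + p(38, -43)) = √(√(-3 + 6)*(-15 + 6) + (-22 - 1*(-43))) = √(√3*(-9) + (-22 + 43)) = √(-9*√3 + 21) = √(21 - 9*√3)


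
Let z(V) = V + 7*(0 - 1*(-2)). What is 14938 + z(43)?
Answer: 14995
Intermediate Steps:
z(V) = 14 + V (z(V) = V + 7*(0 + 2) = V + 7*2 = V + 14 = 14 + V)
14938 + z(43) = 14938 + (14 + 43) = 14938 + 57 = 14995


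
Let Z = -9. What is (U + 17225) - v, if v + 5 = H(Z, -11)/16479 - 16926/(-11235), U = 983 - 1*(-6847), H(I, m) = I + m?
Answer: 220922329526/8816265 ≈ 25059.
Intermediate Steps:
U = 7830 (U = 983 + 6847 = 7830)
v = -30809951/8816265 (v = -5 + ((-9 - 11)/16479 - 16926/(-11235)) = -5 + (-20*1/16479 - 16926*(-1/11235)) = -5 + (-20/16479 + 806/535) = -5 + 13271374/8816265 = -30809951/8816265 ≈ -3.4947)
(U + 17225) - v = (7830 + 17225) - 1*(-30809951/8816265) = 25055 + 30809951/8816265 = 220922329526/8816265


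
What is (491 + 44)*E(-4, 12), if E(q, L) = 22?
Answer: 11770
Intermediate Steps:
(491 + 44)*E(-4, 12) = (491 + 44)*22 = 535*22 = 11770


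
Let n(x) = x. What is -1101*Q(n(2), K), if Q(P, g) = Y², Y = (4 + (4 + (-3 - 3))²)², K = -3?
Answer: -4509696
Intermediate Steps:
Y = 64 (Y = (4 + (4 - 6)²)² = (4 + (-2)²)² = (4 + 4)² = 8² = 64)
Q(P, g) = 4096 (Q(P, g) = 64² = 4096)
-1101*Q(n(2), K) = -1101*4096 = -4509696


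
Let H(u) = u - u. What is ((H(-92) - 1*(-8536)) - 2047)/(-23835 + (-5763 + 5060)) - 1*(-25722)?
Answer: 631159947/24538 ≈ 25722.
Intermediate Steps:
H(u) = 0
((H(-92) - 1*(-8536)) - 2047)/(-23835 + (-5763 + 5060)) - 1*(-25722) = ((0 - 1*(-8536)) - 2047)/(-23835 + (-5763 + 5060)) - 1*(-25722) = ((0 + 8536) - 2047)/(-23835 - 703) + 25722 = (8536 - 2047)/(-24538) + 25722 = 6489*(-1/24538) + 25722 = -6489/24538 + 25722 = 631159947/24538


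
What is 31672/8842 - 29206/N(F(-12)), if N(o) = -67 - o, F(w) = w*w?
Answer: 132461122/932831 ≈ 142.00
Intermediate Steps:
F(w) = w²
31672/8842 - 29206/N(F(-12)) = 31672/8842 - 29206/(-67 - 1*(-12)²) = 31672*(1/8842) - 29206/(-67 - 1*144) = 15836/4421 - 29206/(-67 - 144) = 15836/4421 - 29206/(-211) = 15836/4421 - 29206*(-1/211) = 15836/4421 + 29206/211 = 132461122/932831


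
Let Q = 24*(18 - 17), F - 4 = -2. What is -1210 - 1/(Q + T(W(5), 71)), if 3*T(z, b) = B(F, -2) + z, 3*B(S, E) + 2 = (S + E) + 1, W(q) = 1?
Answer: -263789/218 ≈ -1210.0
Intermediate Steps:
F = 2 (F = 4 - 2 = 2)
Q = 24 (Q = 24*1 = 24)
B(S, E) = -⅓ + E/3 + S/3 (B(S, E) = -⅔ + ((S + E) + 1)/3 = -⅔ + ((E + S) + 1)/3 = -⅔ + (1 + E + S)/3 = -⅔ + (⅓ + E/3 + S/3) = -⅓ + E/3 + S/3)
T(z, b) = -⅑ + z/3 (T(z, b) = ((-⅓ + (⅓)*(-2) + (⅓)*2) + z)/3 = ((-⅓ - ⅔ + ⅔) + z)/3 = (-⅓ + z)/3 = -⅑ + z/3)
-1210 - 1/(Q + T(W(5), 71)) = -1210 - 1/(24 + (-⅑ + (⅓)*1)) = -1210 - 1/(24 + (-⅑ + ⅓)) = -1210 - 1/(24 + 2/9) = -1210 - 1/218/9 = -1210 - 1*9/218 = -1210 - 9/218 = -263789/218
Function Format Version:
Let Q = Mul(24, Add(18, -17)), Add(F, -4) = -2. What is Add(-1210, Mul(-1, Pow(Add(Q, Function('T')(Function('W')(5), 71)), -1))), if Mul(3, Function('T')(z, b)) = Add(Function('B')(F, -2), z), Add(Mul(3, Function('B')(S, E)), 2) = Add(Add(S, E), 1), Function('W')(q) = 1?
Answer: Rational(-263789, 218) ≈ -1210.0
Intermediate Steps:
F = 2 (F = Add(4, -2) = 2)
Q = 24 (Q = Mul(24, 1) = 24)
Function('B')(S, E) = Add(Rational(-1, 3), Mul(Rational(1, 3), E), Mul(Rational(1, 3), S)) (Function('B')(S, E) = Add(Rational(-2, 3), Mul(Rational(1, 3), Add(Add(S, E), 1))) = Add(Rational(-2, 3), Mul(Rational(1, 3), Add(Add(E, S), 1))) = Add(Rational(-2, 3), Mul(Rational(1, 3), Add(1, E, S))) = Add(Rational(-2, 3), Add(Rational(1, 3), Mul(Rational(1, 3), E), Mul(Rational(1, 3), S))) = Add(Rational(-1, 3), Mul(Rational(1, 3), E), Mul(Rational(1, 3), S)))
Function('T')(z, b) = Add(Rational(-1, 9), Mul(Rational(1, 3), z)) (Function('T')(z, b) = Mul(Rational(1, 3), Add(Add(Rational(-1, 3), Mul(Rational(1, 3), -2), Mul(Rational(1, 3), 2)), z)) = Mul(Rational(1, 3), Add(Add(Rational(-1, 3), Rational(-2, 3), Rational(2, 3)), z)) = Mul(Rational(1, 3), Add(Rational(-1, 3), z)) = Add(Rational(-1, 9), Mul(Rational(1, 3), z)))
Add(-1210, Mul(-1, Pow(Add(Q, Function('T')(Function('W')(5), 71)), -1))) = Add(-1210, Mul(-1, Pow(Add(24, Add(Rational(-1, 9), Mul(Rational(1, 3), 1))), -1))) = Add(-1210, Mul(-1, Pow(Add(24, Add(Rational(-1, 9), Rational(1, 3))), -1))) = Add(-1210, Mul(-1, Pow(Add(24, Rational(2, 9)), -1))) = Add(-1210, Mul(-1, Pow(Rational(218, 9), -1))) = Add(-1210, Mul(-1, Rational(9, 218))) = Add(-1210, Rational(-9, 218)) = Rational(-263789, 218)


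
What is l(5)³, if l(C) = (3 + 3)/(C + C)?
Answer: 27/125 ≈ 0.21600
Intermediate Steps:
l(C) = 3/C (l(C) = 6/((2*C)) = 6*(1/(2*C)) = 3/C)
l(5)³ = (3/5)³ = (3*(⅕))³ = (⅗)³ = 27/125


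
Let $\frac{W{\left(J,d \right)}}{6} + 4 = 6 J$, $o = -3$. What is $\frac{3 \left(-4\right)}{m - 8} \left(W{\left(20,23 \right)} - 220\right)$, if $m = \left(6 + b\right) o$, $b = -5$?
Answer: $\frac{5712}{11} \approx 519.27$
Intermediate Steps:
$m = -3$ ($m = \left(6 - 5\right) \left(-3\right) = 1 \left(-3\right) = -3$)
$W{\left(J,d \right)} = -24 + 36 J$ ($W{\left(J,d \right)} = -24 + 6 \cdot 6 J = -24 + 36 J$)
$\frac{3 \left(-4\right)}{m - 8} \left(W{\left(20,23 \right)} - 220\right) = \frac{3 \left(-4\right)}{-3 - 8} \left(\left(-24 + 36 \cdot 20\right) - 220\right) = - \frac{12}{-11} \left(\left(-24 + 720\right) - 220\right) = \left(-12\right) \left(- \frac{1}{11}\right) \left(696 - 220\right) = \frac{12}{11} \cdot 476 = \frac{5712}{11}$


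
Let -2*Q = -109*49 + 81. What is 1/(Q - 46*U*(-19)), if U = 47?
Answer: 1/43708 ≈ 2.2879e-5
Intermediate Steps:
Q = 2630 (Q = -(-109*49 + 81)/2 = -(-5341 + 81)/2 = -1/2*(-5260) = 2630)
1/(Q - 46*U*(-19)) = 1/(2630 - 46*47*(-19)) = 1/(2630 - 2162*(-19)) = 1/(2630 + 41078) = 1/43708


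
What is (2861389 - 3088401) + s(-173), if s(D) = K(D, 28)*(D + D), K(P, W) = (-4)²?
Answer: -232548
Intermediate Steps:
K(P, W) = 16
s(D) = 32*D (s(D) = 16*(D + D) = 16*(2*D) = 32*D)
(2861389 - 3088401) + s(-173) = (2861389 - 3088401) + 32*(-173) = -227012 - 5536 = -232548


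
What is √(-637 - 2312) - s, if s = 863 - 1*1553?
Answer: 690 + I*√2949 ≈ 690.0 + 54.305*I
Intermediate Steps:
s = -690 (s = 863 - 1553 = -690)
√(-637 - 2312) - s = √(-637 - 2312) - 1*(-690) = √(-2949) + 690 = I*√2949 + 690 = 690 + I*√2949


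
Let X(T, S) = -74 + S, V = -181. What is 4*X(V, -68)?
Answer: -568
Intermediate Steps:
4*X(V, -68) = 4*(-74 - 68) = 4*(-142) = -568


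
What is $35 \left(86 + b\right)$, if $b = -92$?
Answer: $-210$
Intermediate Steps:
$35 \left(86 + b\right) = 35 \left(86 - 92\right) = 35 \left(-6\right) = -210$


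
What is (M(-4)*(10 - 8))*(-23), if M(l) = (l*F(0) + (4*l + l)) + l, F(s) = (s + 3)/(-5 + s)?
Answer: 4968/5 ≈ 993.60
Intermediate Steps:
F(s) = (3 + s)/(-5 + s)
M(l) = 27*l/5 (M(l) = (l*((3 + 0)/(-5 + 0)) + (4*l + l)) + l = (l*(3/(-5)) + 5*l) + l = (l*(-1/5*3) + 5*l) + l = (l*(-3/5) + 5*l) + l = (-3*l/5 + 5*l) + l = 22*l/5 + l = 27*l/5)
(M(-4)*(10 - 8))*(-23) = (((27/5)*(-4))*(10 - 8))*(-23) = -108/5*2*(-23) = -216/5*(-23) = 4968/5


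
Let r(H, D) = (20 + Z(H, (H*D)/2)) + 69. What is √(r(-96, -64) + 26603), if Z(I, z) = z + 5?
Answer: √29769 ≈ 172.54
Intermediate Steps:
Z(I, z) = 5 + z
r(H, D) = 94 + D*H/2 (r(H, D) = (20 + (5 + (H*D)/2)) + 69 = (20 + (5 + (D*H)*(½))) + 69 = (20 + (5 + D*H/2)) + 69 = (25 + D*H/2) + 69 = 94 + D*H/2)
√(r(-96, -64) + 26603) = √((94 + (½)*(-64)*(-96)) + 26603) = √((94 + 3072) + 26603) = √(3166 + 26603) = √29769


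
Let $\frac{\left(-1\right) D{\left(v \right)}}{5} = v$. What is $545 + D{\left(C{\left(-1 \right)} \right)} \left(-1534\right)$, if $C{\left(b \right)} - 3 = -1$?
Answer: $15885$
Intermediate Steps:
$C{\left(b \right)} = 2$ ($C{\left(b \right)} = 3 - 1 = 2$)
$D{\left(v \right)} = - 5 v$
$545 + D{\left(C{\left(-1 \right)} \right)} \left(-1534\right) = 545 + \left(-5\right) 2 \left(-1534\right) = 545 - -15340 = 545 + 15340 = 15885$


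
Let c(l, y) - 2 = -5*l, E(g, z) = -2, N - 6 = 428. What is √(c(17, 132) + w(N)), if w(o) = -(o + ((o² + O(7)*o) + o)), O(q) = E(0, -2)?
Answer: I*√188439 ≈ 434.1*I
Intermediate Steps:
N = 434 (N = 6 + 428 = 434)
O(q) = -2
c(l, y) = 2 - 5*l
w(o) = -o² (w(o) = -(o + ((o² - 2*o) + o)) = -(o + (o² - o)) = -o²)
√(c(17, 132) + w(N)) = √((2 - 5*17) - 1*434²) = √((2 - 85) - 1*188356) = √(-83 - 188356) = √(-188439) = I*√188439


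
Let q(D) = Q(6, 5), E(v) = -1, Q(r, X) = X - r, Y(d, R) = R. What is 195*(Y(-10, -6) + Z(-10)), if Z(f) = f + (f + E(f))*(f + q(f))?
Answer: 20475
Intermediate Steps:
q(D) = -1 (q(D) = 5 - 1*6 = 5 - 6 = -1)
Z(f) = f + (-1 + f)² (Z(f) = f + (f - 1)*(f - 1) = f + (-1 + f)*(-1 + f) = f + (-1 + f)²)
195*(Y(-10, -6) + Z(-10)) = 195*(-6 + (1 + (-10)² - 1*(-10))) = 195*(-6 + (1 + 100 + 10)) = 195*(-6 + 111) = 195*105 = 20475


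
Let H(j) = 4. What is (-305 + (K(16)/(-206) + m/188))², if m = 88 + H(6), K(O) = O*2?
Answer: 2175294612544/23435281 ≈ 92821.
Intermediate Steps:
K(O) = 2*O
m = 92 (m = 88 + 4 = 92)
(-305 + (K(16)/(-206) + m/188))² = (-305 + ((2*16)/(-206) + 92/188))² = (-305 + (32*(-1/206) + 92*(1/188)))² = (-305 + (-16/103 + 23/47))² = (-305 + 1617/4841)² = (-1474888/4841)² = 2175294612544/23435281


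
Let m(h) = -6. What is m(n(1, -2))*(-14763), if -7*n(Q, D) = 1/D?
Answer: 88578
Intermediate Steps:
n(Q, D) = -1/(7*D)
m(n(1, -2))*(-14763) = -6*(-14763) = 88578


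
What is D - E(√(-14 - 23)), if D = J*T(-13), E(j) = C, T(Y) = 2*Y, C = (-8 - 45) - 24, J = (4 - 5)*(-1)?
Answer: 51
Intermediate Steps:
J = 1 (J = -1*(-1) = 1)
C = -77 (C = -53 - 24 = -77)
E(j) = -77
D = -26 (D = 1*(2*(-13)) = 1*(-26) = -26)
D - E(√(-14 - 23)) = -26 - 1*(-77) = -26 + 77 = 51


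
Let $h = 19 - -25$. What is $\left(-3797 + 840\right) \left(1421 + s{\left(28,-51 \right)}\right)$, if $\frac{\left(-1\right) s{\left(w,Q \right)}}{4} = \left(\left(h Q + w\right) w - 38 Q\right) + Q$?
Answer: $-715786205$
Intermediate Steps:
$h = 44$ ($h = 19 + 25 = 44$)
$s{\left(w,Q \right)} = 148 Q - 4 w \left(w + 44 Q\right)$ ($s{\left(w,Q \right)} = - 4 \left(\left(\left(44 Q + w\right) w - 38 Q\right) + Q\right) = - 4 \left(\left(\left(w + 44 Q\right) w - 38 Q\right) + Q\right) = - 4 \left(\left(w \left(w + 44 Q\right) - 38 Q\right) + Q\right) = - 4 \left(\left(- 38 Q + w \left(w + 44 Q\right)\right) + Q\right) = - 4 \left(- 37 Q + w \left(w + 44 Q\right)\right) = 148 Q - 4 w \left(w + 44 Q\right)$)
$\left(-3797 + 840\right) \left(1421 + s{\left(28,-51 \right)}\right) = \left(-3797 + 840\right) \left(1421 - \left(7548 - 251328 + 3136\right)\right) = - 2957 \left(1421 - -240644\right) = - 2957 \left(1421 + 240644\right) = \left(-2957\right) 242065 = -715786205$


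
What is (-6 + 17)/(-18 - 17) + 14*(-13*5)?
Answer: -31861/35 ≈ -910.31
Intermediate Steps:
(-6 + 17)/(-18 - 17) + 14*(-13*5) = 11/(-35) + 14*(-65) = 11*(-1/35) - 910 = -11/35 - 910 = -31861/35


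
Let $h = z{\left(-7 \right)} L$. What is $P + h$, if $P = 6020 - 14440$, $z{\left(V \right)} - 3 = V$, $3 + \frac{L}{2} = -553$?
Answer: $-3972$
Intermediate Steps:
$L = -1112$ ($L = -6 + 2 \left(-553\right) = -6 - 1106 = -1112$)
$z{\left(V \right)} = 3 + V$
$P = -8420$
$h = 4448$ ($h = \left(3 - 7\right) \left(-1112\right) = \left(-4\right) \left(-1112\right) = 4448$)
$P + h = -8420 + 4448 = -3972$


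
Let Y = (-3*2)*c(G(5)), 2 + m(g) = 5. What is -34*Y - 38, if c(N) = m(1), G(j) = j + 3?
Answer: 574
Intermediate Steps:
G(j) = 3 + j
m(g) = 3 (m(g) = -2 + 5 = 3)
c(N) = 3
Y = -18 (Y = -3*2*3 = -6*3 = -18)
-34*Y - 38 = -34*(-18) - 38 = 612 - 38 = 574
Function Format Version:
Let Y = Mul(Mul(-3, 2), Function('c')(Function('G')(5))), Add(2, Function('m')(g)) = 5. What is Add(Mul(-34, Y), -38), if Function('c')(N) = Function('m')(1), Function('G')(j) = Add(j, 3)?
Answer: 574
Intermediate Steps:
Function('G')(j) = Add(3, j)
Function('m')(g) = 3 (Function('m')(g) = Add(-2, 5) = 3)
Function('c')(N) = 3
Y = -18 (Y = Mul(Mul(-3, 2), 3) = Mul(-6, 3) = -18)
Add(Mul(-34, Y), -38) = Add(Mul(-34, -18), -38) = Add(612, -38) = 574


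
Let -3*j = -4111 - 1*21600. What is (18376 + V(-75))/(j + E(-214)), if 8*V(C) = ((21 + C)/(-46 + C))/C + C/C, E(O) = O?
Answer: 1334106621/606669800 ≈ 2.1991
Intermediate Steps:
V(C) = ⅛ + (21 + C)/(8*C*(-46 + C)) (V(C) = (((21 + C)/(-46 + C))/C + C/C)/8 = (((21 + C)/(-46 + C))/C + 1)/8 = ((21 + C)/(C*(-46 + C)) + 1)/8 = (1 + (21 + C)/(C*(-46 + C)))/8 = ⅛ + (21 + C)/(8*C*(-46 + C)))
j = 25711/3 (j = -(-4111 - 1*21600)/3 = -(-4111 - 21600)/3 = -⅓*(-25711) = 25711/3 ≈ 8570.3)
(18376 + V(-75))/(j + E(-214)) = (18376 + (⅛)*(21 + (-75)² - 45*(-75))/(-75*(-46 - 75)))/(25711/3 - 214) = (18376 + (⅛)*(-1/75)*(21 + 5625 + 3375)/(-121))/(25069/3) = (18376 + (⅛)*(-1/75)*(-1/121)*9021)*(3/25069) = (18376 + 3007/24200)*(3/25069) = (444702207/24200)*(3/25069) = 1334106621/606669800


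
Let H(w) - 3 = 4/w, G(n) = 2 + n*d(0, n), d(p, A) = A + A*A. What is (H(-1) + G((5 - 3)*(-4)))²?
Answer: 199809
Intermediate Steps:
d(p, A) = A + A²
G(n) = 2 + n²*(1 + n) (G(n) = 2 + n*(n*(1 + n)) = 2 + n²*(1 + n))
H(w) = 3 + 4/w
(H(-1) + G((5 - 3)*(-4)))² = ((3 + 4/(-1)) + (2 + ((5 - 3)*(-4))²*(1 + (5 - 3)*(-4))))² = ((3 + 4*(-1)) + (2 + (2*(-4))²*(1 + 2*(-4))))² = ((3 - 4) + (2 + (-8)²*(1 - 8)))² = (-1 + (2 + 64*(-7)))² = (-1 + (2 - 448))² = (-1 - 446)² = (-447)² = 199809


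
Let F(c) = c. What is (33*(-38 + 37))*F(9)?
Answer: -297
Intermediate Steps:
(33*(-38 + 37))*F(9) = (33*(-38 + 37))*9 = (33*(-1))*9 = -33*9 = -297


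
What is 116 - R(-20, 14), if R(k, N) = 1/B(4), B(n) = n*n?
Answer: 1855/16 ≈ 115.94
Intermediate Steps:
B(n) = n²
R(k, N) = 1/16 (R(k, N) = 1/(4²) = 1/16)
116 - R(-20, 14) = 116 - 1*1/16 = 116 - 1/16 = 1855/16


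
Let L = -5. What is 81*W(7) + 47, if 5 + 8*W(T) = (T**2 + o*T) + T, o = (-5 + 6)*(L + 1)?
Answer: 2239/8 ≈ 279.88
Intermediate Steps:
o = -4 (o = (-5 + 6)*(-5 + 1) = 1*(-4) = -4)
W(T) = -5/8 - 3*T/8 + T**2/8 (W(T) = -5/8 + ((T**2 - 4*T) + T)/8 = -5/8 + (T**2 - 3*T)/8 = -5/8 + (-3*T/8 + T**2/8) = -5/8 - 3*T/8 + T**2/8)
81*W(7) + 47 = 81*(-5/8 - 3/8*7 + (1/8)*7**2) + 47 = 81*(-5/8 - 21/8 + (1/8)*49) + 47 = 81*(-5/8 - 21/8 + 49/8) + 47 = 81*(23/8) + 47 = 1863/8 + 47 = 2239/8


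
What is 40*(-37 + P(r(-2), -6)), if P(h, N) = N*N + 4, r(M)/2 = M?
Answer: 120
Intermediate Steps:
r(M) = 2*M
P(h, N) = 4 + N² (P(h, N) = N² + 4 = 4 + N²)
40*(-37 + P(r(-2), -6)) = 40*(-37 + (4 + (-6)²)) = 40*(-37 + (4 + 36)) = 40*(-37 + 40) = 40*3 = 120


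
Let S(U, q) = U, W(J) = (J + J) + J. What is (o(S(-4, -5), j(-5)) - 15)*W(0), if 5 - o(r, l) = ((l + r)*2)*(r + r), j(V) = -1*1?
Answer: 0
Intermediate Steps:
W(J) = 3*J (W(J) = 2*J + J = 3*J)
j(V) = -1
o(r, l) = 5 - 2*r*(2*l + 2*r) (o(r, l) = 5 - (l + r)*2*(r + r) = 5 - (2*l + 2*r)*2*r = 5 - 2*r*(2*l + 2*r))
(o(S(-4, -5), j(-5)) - 15)*W(0) = ((5 - 4*(-4)² - 4*(-1)*(-4)) - 15)*(3*0) = ((5 - 4*16 - 16) - 15)*0 = ((5 - 64 - 16) - 15)*0 = (-75 - 15)*0 = -90*0 = 0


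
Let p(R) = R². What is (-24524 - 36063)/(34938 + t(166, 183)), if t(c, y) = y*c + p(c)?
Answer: -60587/92872 ≈ -0.65237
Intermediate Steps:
t(c, y) = c² + c*y (t(c, y) = y*c + c² = c*y + c² = c² + c*y)
(-24524 - 36063)/(34938 + t(166, 183)) = (-24524 - 36063)/(34938 + 166*(166 + 183)) = -60587/(34938 + 166*349) = -60587/(34938 + 57934) = -60587/92872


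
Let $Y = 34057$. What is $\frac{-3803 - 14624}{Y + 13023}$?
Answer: $- \frac{18427}{47080} \approx -0.3914$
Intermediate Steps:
$\frac{-3803 - 14624}{Y + 13023} = \frac{-3803 - 14624}{34057 + 13023} = - \frac{18427}{47080}$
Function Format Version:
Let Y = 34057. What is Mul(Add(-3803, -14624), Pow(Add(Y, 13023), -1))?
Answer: Rational(-18427, 47080) ≈ -0.39140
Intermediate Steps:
Mul(Add(-3803, -14624), Pow(Add(Y, 13023), -1)) = Mul(Add(-3803, -14624), Pow(Add(34057, 13023), -1)) = Mul(-18427, Pow(47080, -1)) = Mul(-18427, Rational(1, 47080)) = Rational(-18427, 47080)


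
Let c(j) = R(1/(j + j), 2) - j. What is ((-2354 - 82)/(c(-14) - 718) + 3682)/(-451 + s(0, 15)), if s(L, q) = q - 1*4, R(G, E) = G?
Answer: -12108579/1445620 ≈ -8.3760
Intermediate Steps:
c(j) = 1/(2*j) - j (c(j) = 1/(j + j) - j = 1/(2*j) - j)
s(L, q) = -4 + q (s(L, q) = q - 4 = -4 + q)
((-2354 - 82)/(c(-14) - 718) + 3682)/(-451 + s(0, 15)) = ((-2354 - 82)/(((½)/(-14) - 1*(-14)) - 718) + 3682)/(-451 + (-4 + 15)) = (-2436/(((½)*(-1/14) + 14) - 718) + 3682)/(-451 + 11) = (-2436/((-1/28 + 14) - 718) + 3682)/(-440) = (-2436/(391/28 - 718) + 3682)*(-1/440) = (-2436/(-19713/28) + 3682)*(-1/440) = (-2436*(-28/19713) + 3682)*(-1/440) = (22736/6571 + 3682)*(-1/440) = (24217158/6571)*(-1/440) = -12108579/1445620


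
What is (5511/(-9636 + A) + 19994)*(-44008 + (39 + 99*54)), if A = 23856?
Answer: -3660432912331/4740 ≈ -7.7224e+8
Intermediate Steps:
(5511/(-9636 + A) + 19994)*(-44008 + (39 + 99*54)) = (5511/(-9636 + 23856) + 19994)*(-44008 + (39 + 99*54)) = (5511/14220 + 19994)*(-44008 + (39 + 5346)) = (5511*(1/14220) + 19994)*(-44008 + 5385) = (1837/4740 + 19994)*(-38623) = (94773397/4740)*(-38623) = -3660432912331/4740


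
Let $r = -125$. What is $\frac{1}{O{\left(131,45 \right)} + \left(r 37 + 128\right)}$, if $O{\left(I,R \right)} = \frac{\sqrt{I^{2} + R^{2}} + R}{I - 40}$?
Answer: $- \frac{18617781}{83714944969} - \frac{91 \sqrt{19186}}{167429889938} \approx -0.00022247$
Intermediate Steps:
$O{\left(I,R \right)} = \frac{R + \sqrt{I^{2} + R^{2}}}{-40 + I}$
$\frac{1}{O{\left(131,45 \right)} + \left(r 37 + 128\right)} = \frac{1}{\frac{45 + \sqrt{131^{2} + 45^{2}}}{-40 + 131} + \left(\left(-125\right) 37 + 128\right)} = \frac{1}{\frac{45 + \sqrt{17161 + 2025}}{91} + \left(-4625 + 128\right)} = \frac{1}{\frac{45 + \sqrt{19186}}{91} - 4497} = \frac{1}{\left(\frac{45}{91} + \frac{\sqrt{19186}}{91}\right) - 4497} = \frac{1}{- \frac{409182}{91} + \frac{\sqrt{19186}}{91}}$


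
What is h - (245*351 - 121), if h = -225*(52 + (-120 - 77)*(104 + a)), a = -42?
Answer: 2650576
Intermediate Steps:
h = 2736450 (h = -225*(52 + (-120 - 77)*(104 - 42)) = -225*(52 - 197*62) = -225*(52 - 12214) = -225*(-12162) = 2736450)
h - (245*351 - 121) = 2736450 - (245*351 - 121) = 2736450 - (85995 - 121) = 2736450 - 1*85874 = 2736450 - 85874 = 2650576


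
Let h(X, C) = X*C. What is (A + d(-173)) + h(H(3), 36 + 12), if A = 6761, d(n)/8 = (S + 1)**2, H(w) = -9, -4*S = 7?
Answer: 12667/2 ≈ 6333.5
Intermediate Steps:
S = -7/4 (S = -1/4*7 = -7/4 ≈ -1.7500)
h(X, C) = C*X
d(n) = 9/2 (d(n) = 8*(-7/4 + 1)**2 = 8*(-3/4)**2 = 8*(9/16) = 9/2)
(A + d(-173)) + h(H(3), 36 + 12) = (6761 + 9/2) + (36 + 12)*(-9) = 13531/2 + 48*(-9) = 13531/2 - 432 = 12667/2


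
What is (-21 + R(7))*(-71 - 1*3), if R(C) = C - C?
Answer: 1554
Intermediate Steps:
R(C) = 0
(-21 + R(7))*(-71 - 1*3) = (-21 + 0)*(-71 - 1*3) = -21*(-71 - 3) = -21*(-74) = 1554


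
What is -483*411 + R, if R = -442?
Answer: -198955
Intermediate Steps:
-483*411 + R = -483*411 - 442 = -198513 - 442 = -198955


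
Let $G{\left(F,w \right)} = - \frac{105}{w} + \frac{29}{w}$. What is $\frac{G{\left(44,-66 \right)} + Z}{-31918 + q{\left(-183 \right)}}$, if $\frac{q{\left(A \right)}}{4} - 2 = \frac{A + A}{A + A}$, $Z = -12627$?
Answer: $\frac{416653}{1052898} \approx 0.39572$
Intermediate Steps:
$q{\left(A \right)} = 12$ ($q{\left(A \right)} = 8 + 4 \frac{A + A}{A + A} = 8 + 4 \frac{2 A}{2 A} = 8 + 4 \cdot 2 A \frac{1}{2 A} = 8 + 4 \cdot 1 = 8 + 4 = 12$)
$G{\left(F,w \right)} = - \frac{76}{w}$
$\frac{G{\left(44,-66 \right)} + Z}{-31918 + q{\left(-183 \right)}} = \frac{- \frac{76}{-66} - 12627}{-31918 + 12} = \frac{\left(-76\right) \left(- \frac{1}{66}\right) - 12627}{-31906} = \left(\frac{38}{33} - 12627\right) \left(- \frac{1}{31906}\right) = \left(- \frac{416653}{33}\right) \left(- \frac{1}{31906}\right) = \frac{416653}{1052898}$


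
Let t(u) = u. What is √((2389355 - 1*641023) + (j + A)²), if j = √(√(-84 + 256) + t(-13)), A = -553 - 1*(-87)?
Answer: √(1748332 + (466 - √(-13 + 2*√43))²) ≈ 1401.8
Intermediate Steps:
A = -466 (A = -553 + 87 = -466)
j = √(-13 + 2*√43) (j = √(√(-84 + 256) - 13) = √(√172 - 13) = √(2*√43 - 13) = √(-13 + 2*√43) ≈ 0.33894)
√((2389355 - 1*641023) + (j + A)²) = √((2389355 - 1*641023) + (√(-13 + 2*√43) - 466)²) = √((2389355 - 641023) + (-466 + √(-13 + 2*√43))²) = √(1748332 + (-466 + √(-13 + 2*√43))²)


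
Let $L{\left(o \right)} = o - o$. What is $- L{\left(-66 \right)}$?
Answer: $0$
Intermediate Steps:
$L{\left(o \right)} = 0$
$- L{\left(-66 \right)} = \left(-1\right) 0 = 0$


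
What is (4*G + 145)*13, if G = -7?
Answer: 1521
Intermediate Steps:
(4*G + 145)*13 = (4*(-7) + 145)*13 = (-28 + 145)*13 = 117*13 = 1521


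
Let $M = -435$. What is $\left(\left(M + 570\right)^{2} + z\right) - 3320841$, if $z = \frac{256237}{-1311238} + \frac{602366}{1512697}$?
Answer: $- \frac{6550757552231277857}{1983505788886} \approx -3.3026 \cdot 10^{6}$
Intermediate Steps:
$z = \frac{402236247919}{1983505788886}$ ($z = 256237 \left(- \frac{1}{1311238}\right) + 602366 \cdot \frac{1}{1512697} = - \frac{256237}{1311238} + \frac{602366}{1512697} = \frac{402236247919}{1983505788886} \approx 0.20279$)
$\left(\left(M + 570\right)^{2} + z\right) - 3320841 = \left(\left(-435 + 570\right)^{2} + \frac{402236247919}{1983505788886}\right) - 3320841 = \left(135^{2} + \frac{402236247919}{1983505788886}\right) - 3320841 = \left(18225 + \frac{402236247919}{1983505788886}\right) - 3320841 = \frac{36149795238695269}{1983505788886} - 3320841 = - \frac{6550757552231277857}{1983505788886}$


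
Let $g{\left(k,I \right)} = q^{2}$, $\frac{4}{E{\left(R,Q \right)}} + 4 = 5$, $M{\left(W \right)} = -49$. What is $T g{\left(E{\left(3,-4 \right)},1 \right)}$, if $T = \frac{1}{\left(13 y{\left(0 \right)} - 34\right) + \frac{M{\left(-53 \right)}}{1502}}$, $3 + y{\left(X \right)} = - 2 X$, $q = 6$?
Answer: $- \frac{18024}{36565} \approx -0.49293$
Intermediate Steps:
$E{\left(R,Q \right)} = 4$ ($E{\left(R,Q \right)} = \frac{4}{-4 + 5} = \frac{4}{1} = 4 \cdot 1 = 4$)
$g{\left(k,I \right)} = 36$ ($g{\left(k,I \right)} = 6^{2} = 36$)
$y{\left(X \right)} = -3 - 2 X$
$T = - \frac{1502}{109695}$ ($T = \frac{1}{\left(13 \left(-3 - 0\right) - 34\right) - \frac{49}{1502}} = \frac{1}{\left(13 \left(-3 + 0\right) - 34\right) - \frac{49}{1502}} = \frac{1}{\left(13 \left(-3\right) - 34\right) - \frac{49}{1502}} = \frac{1}{\left(-39 - 34\right) - \frac{49}{1502}} = \frac{1}{-73 - \frac{49}{1502}} = \frac{1}{- \frac{109695}{1502}} = - \frac{1502}{109695} \approx -0.013693$)
$T g{\left(E{\left(3,-4 \right)},1 \right)} = \left(- \frac{1502}{109695}\right) 36 = - \frac{18024}{36565}$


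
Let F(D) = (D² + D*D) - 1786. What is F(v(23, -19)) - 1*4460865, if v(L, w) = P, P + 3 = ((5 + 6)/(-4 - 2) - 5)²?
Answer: -2889323519/648 ≈ -4.4588e+6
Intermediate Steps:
P = 1573/36 (P = -3 + ((5 + 6)/(-4 - 2) - 5)² = -3 + (11/(-6) - 5)² = -3 + (11*(-⅙) - 5)² = -3 + (-11/6 - 5)² = -3 + (-41/6)² = -3 + 1681/36 = 1573/36 ≈ 43.694)
v(L, w) = 1573/36
F(D) = -1786 + 2*D² (F(D) = (D² + D²) - 1786 = 2*D² - 1786 = -1786 + 2*D²)
F(v(23, -19)) - 1*4460865 = (-1786 + 2*(1573/36)²) - 1*4460865 = (-1786 + 2*(2474329/1296)) - 4460865 = (-1786 + 2474329/648) - 4460865 = 1317001/648 - 4460865 = -2889323519/648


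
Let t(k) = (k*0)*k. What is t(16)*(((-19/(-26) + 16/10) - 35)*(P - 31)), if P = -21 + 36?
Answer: 0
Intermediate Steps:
P = 15
t(k) = 0 (t(k) = 0*k = 0)
t(16)*(((-19/(-26) + 16/10) - 35)*(P - 31)) = 0*(((-19/(-26) + 16/10) - 35)*(15 - 31)) = 0*(((-19*(-1/26) + 16*(⅒)) - 35)*(-16)) = 0*(((19/26 + 8/5) - 35)*(-16)) = 0*((303/130 - 35)*(-16)) = 0*(-4247/130*(-16)) = 0*(33976/65) = 0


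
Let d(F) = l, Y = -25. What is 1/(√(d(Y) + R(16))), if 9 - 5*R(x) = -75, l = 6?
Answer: √570/114 ≈ 0.20943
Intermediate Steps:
d(F) = 6
R(x) = 84/5 (R(x) = 9/5 - ⅕*(-75) = 9/5 + 15 = 84/5)
1/(√(d(Y) + R(16))) = 1/(√(6 + 84/5)) = 1/(√(114/5)) = 1/(√570/5) = √570/114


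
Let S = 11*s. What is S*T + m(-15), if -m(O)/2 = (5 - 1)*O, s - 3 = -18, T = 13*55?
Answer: -117855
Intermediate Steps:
T = 715
s = -15 (s = 3 - 18 = -15)
m(O) = -8*O (m(O) = -2*(5 - 1)*O = -8*O)
S = -165 (S = 11*(-15) = -165)
S*T + m(-15) = -165*715 - 8*(-15) = -117975 + 120 = -117855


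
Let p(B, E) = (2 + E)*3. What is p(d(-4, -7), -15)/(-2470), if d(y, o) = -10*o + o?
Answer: 3/190 ≈ 0.015789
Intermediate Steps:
d(y, o) = -9*o
p(B, E) = 6 + 3*E
p(d(-4, -7), -15)/(-2470) = (6 + 3*(-15))/(-2470) = (6 - 45)*(-1/2470) = -39*(-1/2470) = 3/190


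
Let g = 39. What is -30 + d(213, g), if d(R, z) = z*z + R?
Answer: 1704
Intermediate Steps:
d(R, z) = R + z**2 (d(R, z) = z**2 + R = R + z**2)
-30 + d(213, g) = -30 + (213 + 39**2) = -30 + (213 + 1521) = -30 + 1734 = 1704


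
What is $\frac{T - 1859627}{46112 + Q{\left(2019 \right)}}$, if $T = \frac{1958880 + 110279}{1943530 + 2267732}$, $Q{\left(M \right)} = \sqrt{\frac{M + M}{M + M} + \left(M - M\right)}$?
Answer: $- \frac{7831374450115}{194193924606} \approx -40.328$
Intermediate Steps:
$Q{\left(M \right)} = 1$ ($Q{\left(M \right)} = \sqrt{\frac{2 M}{2 M} + 0} = \sqrt{2 M \frac{1}{2 M} + 0} = \sqrt{1 + 0} = \sqrt{1} = 1$)
$T = \frac{2069159}{4211262} \approx 0.49134$
$\frac{T - 1859627}{46112 + Q{\left(2019 \right)}} = \frac{\frac{2069159}{4211262} - 1859627}{46112 + 1} = - \frac{7831374450115}{4211262 \cdot 46113} = \left(- \frac{7831374450115}{4211262}\right) \frac{1}{46113} = - \frac{7831374450115}{194193924606}$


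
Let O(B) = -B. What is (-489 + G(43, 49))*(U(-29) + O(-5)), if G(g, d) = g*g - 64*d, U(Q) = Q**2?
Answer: -1502496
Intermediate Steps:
G(g, d) = g**2 - 64*d
(-489 + G(43, 49))*(U(-29) + O(-5)) = (-489 + (43**2 - 64*49))*((-29)**2 - 1*(-5)) = (-489 + (1849 - 3136))*(841 + 5) = (-489 - 1287)*846 = -1776*846 = -1502496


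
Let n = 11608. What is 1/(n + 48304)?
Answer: 1/59912 ≈ 1.6691e-5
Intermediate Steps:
1/(n + 48304) = 1/(11608 + 48304) = 1/59912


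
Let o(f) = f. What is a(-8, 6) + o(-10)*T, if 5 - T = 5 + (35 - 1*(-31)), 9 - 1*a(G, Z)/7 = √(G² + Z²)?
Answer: 653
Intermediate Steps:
a(G, Z) = 63 - 7*√(G² + Z²)
T = -66 (T = 5 - (5 + (35 - 1*(-31))) = 5 - (5 + (35 + 31)) = 5 - (5 + 66) = 5 - 1*71 = 5 - 71 = -66)
a(-8, 6) + o(-10)*T = (63 - 7*√((-8)² + 6²)) - 10*(-66) = (63 - 7*√(64 + 36)) + 660 = (63 - 7*√100) + 660 = (63 - 7*10) + 660 = (63 - 70) + 660 = -7 + 660 = 653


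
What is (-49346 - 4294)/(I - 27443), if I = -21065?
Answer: 13410/12127 ≈ 1.1058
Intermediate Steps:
(-49346 - 4294)/(I - 27443) = (-49346 - 4294)/(-21065 - 27443) = -53640/(-48508) = -53640*(-1/48508) = 13410/12127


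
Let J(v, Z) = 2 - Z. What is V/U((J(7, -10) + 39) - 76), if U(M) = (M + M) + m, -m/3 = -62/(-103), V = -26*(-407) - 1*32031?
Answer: 2209247/5336 ≈ 414.03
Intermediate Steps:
V = -21449 (V = 10582 - 32031 = -21449)
m = -186/103 (m = -(-186)/(-103) = -(-186)*(-1)/103 = -3*62/103 = -186/103 ≈ -1.8058)
U(M) = -186/103 + 2*M (U(M) = (M + M) - 186/103 = 2*M - 186/103 = -186/103 + 2*M)
V/U((J(7, -10) + 39) - 76) = -21449/(-186/103 + 2*(((2 - 1*(-10)) + 39) - 76)) = -21449/(-186/103 + 2*(((2 + 10) + 39) - 76)) = -21449/(-186/103 + 2*((12 + 39) - 76)) = -21449/(-186/103 + 2*(51 - 76)) = -21449/(-186/103 + 2*(-25)) = -21449/(-186/103 - 50) = -21449/(-5336/103) = -21449*(-103/5336) = 2209247/5336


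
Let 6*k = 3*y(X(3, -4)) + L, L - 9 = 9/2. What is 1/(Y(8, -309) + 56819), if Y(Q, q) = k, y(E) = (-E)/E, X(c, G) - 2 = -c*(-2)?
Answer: 4/227283 ≈ 1.7599e-5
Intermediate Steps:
X(c, G) = 2 + 2*c (X(c, G) = 2 - c*(-2) = 2 + 2*c)
L = 27/2 (L = 9 + 9/2 = 27/2 ≈ 13.500)
y(E) = -1
k = 7/4 (k = (3*(-1) + 27/2)/6 = (-3 + 27/2)/6 = (⅙)*(21/2) = 7/4 ≈ 1.7500)
Y(Q, q) = 7/4
1/(Y(8, -309) + 56819) = 1/(7/4 + 56819) = 1/(227283/4) = 4/227283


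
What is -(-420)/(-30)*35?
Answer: -490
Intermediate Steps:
-(-420)/(-30)*35 = -(-420)*(-1)/30*35 = -15*14/15*35 = -14*35 = -490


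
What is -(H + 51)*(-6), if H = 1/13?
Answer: 3984/13 ≈ 306.46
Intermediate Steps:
H = 1/13 ≈ 0.076923
-(H + 51)*(-6) = -(1/13 + 51)*(-6) = -664*(-6)/13 = -1*(-3984/13) = 3984/13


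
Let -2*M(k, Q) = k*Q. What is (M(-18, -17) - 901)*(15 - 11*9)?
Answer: 88536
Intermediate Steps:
M(k, Q) = -Q*k/2 (M(k, Q) = -k*Q/2 = -Q*k/2)
(M(-18, -17) - 901)*(15 - 11*9) = (-½*(-17)*(-18) - 901)*(15 - 11*9) = (-153 - 901)*(15 - 99) = -1054*(-84) = 88536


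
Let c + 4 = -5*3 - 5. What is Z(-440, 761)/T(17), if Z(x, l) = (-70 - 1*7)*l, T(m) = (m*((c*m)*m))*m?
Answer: 58597/2004504 ≈ 0.029233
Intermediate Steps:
c = -24 (c = -4 + (-5*3 - 5) = -4 + (-15 - 5) = -4 - 20 = -24)
T(m) = -24*m⁴ (T(m) = (m*((-24*m)*m))*m = (m*(-24*m²))*m = (-24*m³)*m = -24*m⁴)
Z(x, l) = -77*l (Z(x, l) = (-70 - 7)*l = -77*l)
Z(-440, 761)/T(17) = (-77*761)/((-24*17⁴)) = -58597/((-24*83521)) = -58597/(-2004504) = -58597*(-1/2004504) = 58597/2004504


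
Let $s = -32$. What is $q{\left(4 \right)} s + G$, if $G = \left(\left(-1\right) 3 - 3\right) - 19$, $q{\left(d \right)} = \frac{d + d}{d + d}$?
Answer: $-57$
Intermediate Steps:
$q{\left(d \right)} = 1$ ($q{\left(d \right)} = \frac{2 d}{2 d} = 2 d \frac{1}{2 d} = 1$)
$G = -25$ ($G = \left(-3 - 3\right) - 19 = -6 - 19 = -25$)
$q{\left(4 \right)} s + G = 1 \left(-32\right) - 25 = -32 - 25 = -57$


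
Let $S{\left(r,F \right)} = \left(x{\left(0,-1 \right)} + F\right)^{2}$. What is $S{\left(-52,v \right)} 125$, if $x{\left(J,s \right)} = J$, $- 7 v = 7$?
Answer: $125$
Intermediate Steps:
$v = -1$ ($v = \left(- \frac{1}{7}\right) 7 = -1$)
$S{\left(r,F \right)} = F^{2}$ ($S{\left(r,F \right)} = \left(0 + F\right)^{2} = F^{2}$)
$S{\left(-52,v \right)} 125 = \left(-1\right)^{2} \cdot 125 = 1 \cdot 125 = 125$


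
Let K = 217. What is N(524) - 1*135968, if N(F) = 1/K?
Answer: -29505055/217 ≈ -1.3597e+5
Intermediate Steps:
N(F) = 1/217
N(524) - 1*135968 = 1/217 - 1*135968 = 1/217 - 135968 = -29505055/217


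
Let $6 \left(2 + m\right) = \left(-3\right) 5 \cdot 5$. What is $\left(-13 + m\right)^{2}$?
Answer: $\frac{3025}{4} \approx 756.25$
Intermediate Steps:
$m = - \frac{29}{2}$ ($m = -2 + \frac{\left(-3\right) 5 \cdot 5}{6} = -2 + \frac{\left(-15\right) 5}{6} = -2 + \frac{1}{6} \left(-75\right) = -2 - \frac{25}{2} = - \frac{29}{2} \approx -14.5$)
$\left(-13 + m\right)^{2} = \left(-13 - \frac{29}{2}\right)^{2} = \left(- \frac{55}{2}\right)^{2} = \frac{3025}{4}$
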